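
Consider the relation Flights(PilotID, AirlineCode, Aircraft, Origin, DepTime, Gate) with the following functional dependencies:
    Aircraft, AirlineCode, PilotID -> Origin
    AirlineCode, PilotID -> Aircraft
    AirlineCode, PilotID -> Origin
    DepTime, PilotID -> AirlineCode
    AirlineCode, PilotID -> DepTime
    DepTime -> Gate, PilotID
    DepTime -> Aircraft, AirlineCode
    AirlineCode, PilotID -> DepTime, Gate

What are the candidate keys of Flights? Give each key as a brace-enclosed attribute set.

{DepTime} is a candidate key since {DepTime}⁺ = {Aircraft, AirlineCode, DepTime, Gate, Origin, PilotID} covers every attribute.
{AirlineCode, PilotID} is a candidate key since {AirlineCode, PilotID}⁺ = {Aircraft, AirlineCode, DepTime, Gate, Origin, PilotID} covers every attribute.
No proper subset of any of these is a key, and no other minimal superkey exists.

{AirlineCode, PilotID}, {DepTime}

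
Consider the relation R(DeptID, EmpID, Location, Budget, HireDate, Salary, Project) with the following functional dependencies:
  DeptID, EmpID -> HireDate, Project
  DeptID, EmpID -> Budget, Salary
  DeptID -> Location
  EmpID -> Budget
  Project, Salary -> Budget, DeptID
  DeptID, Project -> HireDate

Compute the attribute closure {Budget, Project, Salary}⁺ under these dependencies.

{Budget, DeptID, HireDate, Location, Project, Salary}

Start with {Budget, Project, Salary}.
Project, Salary -> Budget, DeptID applies; add {DeptID} → now {Budget, DeptID, Project, Salary}.
DeptID, Project -> HireDate applies; add {HireDate} → now {Budget, DeptID, HireDate, Project, Salary}.
DeptID -> Location applies; add {Location} → now {Budget, DeptID, HireDate, Location, Project, Salary}.
No further FD applies.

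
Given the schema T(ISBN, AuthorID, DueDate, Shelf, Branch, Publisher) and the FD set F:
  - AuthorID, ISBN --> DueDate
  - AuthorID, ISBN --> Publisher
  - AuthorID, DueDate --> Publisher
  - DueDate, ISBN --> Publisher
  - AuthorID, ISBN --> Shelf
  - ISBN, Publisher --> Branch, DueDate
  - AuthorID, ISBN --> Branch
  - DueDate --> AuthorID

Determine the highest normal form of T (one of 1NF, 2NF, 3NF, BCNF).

3NF

Candidate keys: {AuthorID, ISBN}, {DueDate, ISBN}, {ISBN, Publisher}. Prime attributes: {AuthorID, DueDate, ISBN, Publisher}.
AuthorID, DueDate --> Publisher breaks BCNF: {AuthorID, DueDate}⁺ = {AuthorID, DueDate, Publisher}, so {AuthorID, DueDate} is not a superkey.
Since {Publisher} ⊆ prime attributes and every other non-superkey FD also has a prime right side, the schema is in 3NF.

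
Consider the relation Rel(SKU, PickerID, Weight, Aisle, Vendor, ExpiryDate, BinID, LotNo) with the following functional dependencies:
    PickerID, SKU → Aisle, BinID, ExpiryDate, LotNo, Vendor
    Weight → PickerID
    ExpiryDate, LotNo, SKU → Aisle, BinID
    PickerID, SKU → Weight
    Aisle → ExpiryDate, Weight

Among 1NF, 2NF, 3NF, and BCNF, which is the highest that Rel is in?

3NF

Candidate keys: {Aisle, SKU}, {ExpiryDate, LotNo, SKU}, {PickerID, SKU}, {SKU, Weight}. Prime attributes: {Aisle, ExpiryDate, LotNo, PickerID, SKU, Weight}.
Weight → PickerID: {Weight}⁺ = {PickerID, Weight}, which is not all of the attributes, so the left side is not a superkey — BCNF is violated.
Its right-hand attributes {PickerID} are all prime, as are those of every other non-superkey FD — the relation is in 3NF.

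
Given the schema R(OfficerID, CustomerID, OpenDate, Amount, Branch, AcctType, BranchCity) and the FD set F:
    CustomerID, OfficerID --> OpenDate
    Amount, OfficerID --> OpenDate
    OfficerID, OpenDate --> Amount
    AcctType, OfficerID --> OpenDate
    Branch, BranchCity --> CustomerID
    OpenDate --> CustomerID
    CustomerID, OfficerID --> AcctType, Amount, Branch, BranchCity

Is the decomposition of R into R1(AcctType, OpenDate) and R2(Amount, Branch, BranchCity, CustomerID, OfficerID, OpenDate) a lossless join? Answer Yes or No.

No

The shared attributes are {OpenDate} and {OpenDate}⁺ = {CustomerID, OpenDate}.
R1 ⊄ {CustomerID, OpenDate} and R2 ⊄ {CustomerID, OpenDate}, so the split is lossy.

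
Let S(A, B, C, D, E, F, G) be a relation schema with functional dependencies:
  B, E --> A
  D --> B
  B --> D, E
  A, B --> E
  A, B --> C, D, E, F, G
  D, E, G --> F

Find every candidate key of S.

Closure of {B} is {A, B, C, D, E, F, G}, the whole schema; {B} is a candidate key.
Closure of {D} is {A, B, C, D, E, F, G}, the whole schema; {D} is a candidate key.
No proper subset of any of these is a key, and no other minimal superkey exists.

{B}, {D}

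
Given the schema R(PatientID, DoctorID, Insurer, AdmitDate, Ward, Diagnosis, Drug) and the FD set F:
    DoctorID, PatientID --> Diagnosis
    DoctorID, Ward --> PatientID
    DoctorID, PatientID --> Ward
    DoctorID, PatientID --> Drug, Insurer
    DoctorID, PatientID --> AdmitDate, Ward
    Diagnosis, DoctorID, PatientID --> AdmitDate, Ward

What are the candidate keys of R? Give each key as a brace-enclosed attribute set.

{DoctorID, PatientID}, {DoctorID, Ward}

Attributes never on any right-hand side: {DoctorID} — every candidate key must contain it.
{DoctorID, PatientID} is a candidate key since {DoctorID, PatientID}⁺ = {AdmitDate, Diagnosis, DoctorID, Drug, Insurer, PatientID, Ward} covers every attribute.
{DoctorID, Ward} is a candidate key since {DoctorID, Ward}⁺ = {AdmitDate, Diagnosis, DoctorID, Drug, Insurer, PatientID, Ward} covers every attribute.
No proper subset of any of these is a key, and no other minimal superkey exists.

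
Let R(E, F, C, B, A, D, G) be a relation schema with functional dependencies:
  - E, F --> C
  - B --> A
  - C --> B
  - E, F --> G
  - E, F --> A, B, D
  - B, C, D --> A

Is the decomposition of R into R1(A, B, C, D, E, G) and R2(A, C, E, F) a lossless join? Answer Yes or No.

Common attributes: {A, C, E}; their closure is {A, B, C, E}.
The closure covers neither R1 nor R2 entirely; the join is not lossless.

No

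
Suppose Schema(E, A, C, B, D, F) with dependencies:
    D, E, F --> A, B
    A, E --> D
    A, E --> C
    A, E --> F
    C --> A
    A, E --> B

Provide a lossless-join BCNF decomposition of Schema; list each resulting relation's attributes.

Candidate keys of the original relation: {A, E}, {C, E}, {D, E, F}.
In {A, B, C, D, E, F}, {C} is not a superkey ({C}⁺ restricted to this set is {A, C}), so split on C --> A into {A, C} and {B, C, D, E, F}.
{A, C}: every determinant is a superkey — BCNF.
{B, C, D, E, F}: every determinant is a superkey — BCNF.

{A, C}; {B, C, D, E, F}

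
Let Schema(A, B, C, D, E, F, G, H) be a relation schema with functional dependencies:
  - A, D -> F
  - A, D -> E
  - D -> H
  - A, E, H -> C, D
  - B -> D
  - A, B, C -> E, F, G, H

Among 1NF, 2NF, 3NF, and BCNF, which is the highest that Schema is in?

Candidate key: {A, B}. Prime attributes: {A, B}.
For A, D -> F we have {A, D}⁺ = {A, C, D, E, F, H}; {A, D} is not a superkey, so BCNF fails.
Because {F} is non-prime and the left side of A, D -> F is not a superkey, the relation is not in 3NF.
{B} is a proper subset of the key {A, B}, and {B}⁺ contains the non-prime attributes {D, H} — a partial dependency, so 2NF is violated.

1NF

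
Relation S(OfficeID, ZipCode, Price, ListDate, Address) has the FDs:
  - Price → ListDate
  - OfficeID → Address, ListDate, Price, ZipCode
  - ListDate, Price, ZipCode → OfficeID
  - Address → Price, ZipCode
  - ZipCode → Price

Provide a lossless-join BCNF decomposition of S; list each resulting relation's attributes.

Candidate keys of the original relation: {Address}, {OfficeID}, {ZipCode}.
Within {Address, ListDate, OfficeID, Price, ZipCode}: {Price}⁺ ∩ {Address, ListDate, OfficeID, Price, ZipCode} = {ListDate, Price}, not the whole set, so Price → ListDate violates BCNF; decompose into {ListDate, Price} and {Address, OfficeID, Price, ZipCode}.
{ListDate, Price} has no BCNF violation.
{Address, OfficeID, Price, ZipCode} has no BCNF violation.

{Address, OfficeID, Price, ZipCode}; {ListDate, Price}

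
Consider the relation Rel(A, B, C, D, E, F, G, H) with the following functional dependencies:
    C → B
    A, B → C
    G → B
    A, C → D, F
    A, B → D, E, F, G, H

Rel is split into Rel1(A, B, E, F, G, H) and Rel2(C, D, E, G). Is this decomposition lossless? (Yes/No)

No

Rel1 ∩ Rel2 = {E, G}; its closure under F is {B, E, G}.
The closure covers neither Rel1 nor Rel2 entirely; the join is not lossless.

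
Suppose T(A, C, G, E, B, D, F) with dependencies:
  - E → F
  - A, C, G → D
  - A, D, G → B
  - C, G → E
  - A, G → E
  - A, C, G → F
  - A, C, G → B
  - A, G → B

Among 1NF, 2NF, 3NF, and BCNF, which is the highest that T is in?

1NF

Candidate key: {A, C, G}. Prime attributes: {A, C, G}.
E → F breaks BCNF: {E}⁺ = {E, F}, so {E} is not a superkey.
E → F has non-prime {F} on the right and a non-superkey on the left, so 3NF fails.
The proper key subset {A, G} of {A, C, G} determines non-prime {B, E, F}, so the relation is not even in 2NF.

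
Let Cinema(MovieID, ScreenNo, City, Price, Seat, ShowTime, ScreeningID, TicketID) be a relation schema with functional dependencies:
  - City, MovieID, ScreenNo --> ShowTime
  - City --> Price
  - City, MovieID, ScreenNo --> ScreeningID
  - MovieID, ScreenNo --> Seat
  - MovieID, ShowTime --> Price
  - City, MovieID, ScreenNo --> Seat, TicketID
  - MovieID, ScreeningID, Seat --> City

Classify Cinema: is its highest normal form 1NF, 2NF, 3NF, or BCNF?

Candidate keys: {City, MovieID, ScreenNo}, {MovieID, ScreenNo, ScreeningID}. Prime attributes: {City, MovieID, ScreenNo, ScreeningID}.
City --> Price breaks BCNF: {City}⁺ = {City, Price}, so {City} is not a superkey.
City --> Price determines the non-prime attribute {Price} from a non-superkey — 3NF is violated.
The proper key subset {City} of {City, MovieID, ScreenNo} determines non-prime {Price}, so the relation is not even in 2NF.

1NF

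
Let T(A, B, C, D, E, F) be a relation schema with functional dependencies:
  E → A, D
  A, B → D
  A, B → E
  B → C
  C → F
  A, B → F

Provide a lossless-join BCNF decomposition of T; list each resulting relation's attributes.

{A, D, E}; {B, C}; {B, E}; {C, F}

Candidate keys of the original relation: {A, B}, {B, E}.
Within {A, B, C, D, E, F}: {E}⁺ ∩ {A, B, C, D, E, F} = {A, D, E}, not the whole set, so E → A, D violates BCNF; decompose into {A, D, E} and {B, C, E, F}.
{A, D, E} has no BCNF violation.
Within {B, C, E, F}: {B}⁺ ∩ {B, C, E, F} = {B, C, F}, not the whole set, so B → C, F violates BCNF; decompose into {B, C, F} and {B, E}.
Within {B, C, F}: {C}⁺ ∩ {B, C, F} = {C, F}, not the whole set, so C → F violates BCNF; decompose into {C, F} and {B, C}.
{C, F} has no BCNF violation.
{B, C} has no BCNF violation.
{B, E} has no BCNF violation.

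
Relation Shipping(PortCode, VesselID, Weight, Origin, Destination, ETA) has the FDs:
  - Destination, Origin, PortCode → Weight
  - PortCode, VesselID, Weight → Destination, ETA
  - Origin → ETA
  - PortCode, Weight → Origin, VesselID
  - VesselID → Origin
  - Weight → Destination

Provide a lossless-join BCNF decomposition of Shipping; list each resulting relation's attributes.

{Destination, Weight}; {ETA, Origin}; {Origin, VesselID}; {PortCode, VesselID, Weight}

Candidate keys of the original relation: {Destination, Origin, PortCode}, {Destination, PortCode, VesselID}, {PortCode, Weight}.
{Destination, ETA, Origin, PortCode, VesselID, Weight}: {Origin} determines {ETA, Origin} here but is not a superkey — split on Origin → ETA, giving {ETA, Origin} and {Destination, Origin, PortCode, VesselID, Weight}.
{ETA, Origin}: every determinant is a superkey — BCNF.
{Destination, Origin, PortCode, VesselID, Weight}: {VesselID} determines {Origin, VesselID} here but is not a superkey — split on VesselID → Origin, giving {Origin, VesselID} and {Destination, PortCode, VesselID, Weight}.
{Origin, VesselID}: every determinant is a superkey — BCNF.
{Destination, PortCode, VesselID, Weight}: {Weight} determines {Destination, Weight} here but is not a superkey — split on Weight → Destination, giving {Destination, Weight} and {PortCode, VesselID, Weight}.
{Destination, Weight}: every determinant is a superkey — BCNF.
{PortCode, VesselID, Weight}: every determinant is a superkey — BCNF.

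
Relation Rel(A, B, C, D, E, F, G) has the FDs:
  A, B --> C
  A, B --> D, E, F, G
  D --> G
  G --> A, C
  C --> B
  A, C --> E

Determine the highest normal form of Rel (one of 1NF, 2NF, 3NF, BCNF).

3NF

Candidate keys: {A, B}, {A, C}, {D}, {G}. Prime attributes: {A, B, C, D, G}.
C --> B: {C}⁺ = {B, C}, which is not all of the attributes, so the left side is not a superkey — BCNF is violated.
Since {B} ⊆ prime attributes and every other non-superkey FD also has a prime right side, the schema is in 3NF.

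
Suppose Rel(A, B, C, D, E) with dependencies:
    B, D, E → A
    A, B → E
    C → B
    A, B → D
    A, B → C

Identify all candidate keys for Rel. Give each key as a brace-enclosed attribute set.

{A, B}, {A, C}, {B, D, E}, {C, D, E}

{A, B}⁺ = {A, B, C, D, E}, which is every attribute, so {A, B} is a candidate key.
{A, C}⁺ = {A, B, C, D, E}, which is every attribute, so {A, C} is a candidate key.
{B, D, E}⁺ = {A, B, C, D, E}, which is every attribute, so {B, D, E} is a candidate key.
{C, D, E}⁺ = {A, B, C, D, E}, which is every attribute, so {C, D, E} is a candidate key.
Any other superkey properly contains one of these, so there are no further candidate keys.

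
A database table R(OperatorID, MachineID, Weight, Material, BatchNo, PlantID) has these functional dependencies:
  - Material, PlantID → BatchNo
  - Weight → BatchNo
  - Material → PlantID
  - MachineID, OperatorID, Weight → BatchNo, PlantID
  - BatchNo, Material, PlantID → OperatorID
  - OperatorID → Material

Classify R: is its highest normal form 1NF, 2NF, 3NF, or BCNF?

Candidate keys: {MachineID, Material, Weight}, {MachineID, OperatorID, Weight}. Prime attributes: {MachineID, Material, OperatorID, Weight}.
Material, PlantID → BatchNo breaks BCNF: {Material, PlantID}⁺ = {BatchNo, Material, OperatorID, PlantID}, so {Material, PlantID} is not a superkey.
Material, PlantID → BatchNo determines the non-prime attribute {BatchNo} from a non-superkey — 3NF is violated.
The proper key subset {Material} of {MachineID, Material, Weight} determines non-prime {BatchNo, PlantID}, so the relation is not even in 2NF.

1NF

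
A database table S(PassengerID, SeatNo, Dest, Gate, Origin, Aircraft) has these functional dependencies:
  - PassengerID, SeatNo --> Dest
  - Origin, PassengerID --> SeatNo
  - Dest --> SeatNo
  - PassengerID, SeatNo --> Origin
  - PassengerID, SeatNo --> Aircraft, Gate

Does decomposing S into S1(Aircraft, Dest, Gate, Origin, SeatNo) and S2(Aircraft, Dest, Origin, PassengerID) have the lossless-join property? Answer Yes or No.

No

S1 ∩ S2 = {Aircraft, Dest, Origin}; its closure under F is {Aircraft, Dest, Origin, SeatNo}.
The closure covers neither S1 nor S2 entirely; the join is not lossless.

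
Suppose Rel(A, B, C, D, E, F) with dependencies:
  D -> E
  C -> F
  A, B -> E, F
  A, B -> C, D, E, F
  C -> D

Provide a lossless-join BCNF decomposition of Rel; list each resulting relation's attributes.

Candidate key of the original relation: {A, B}.
Within {A, B, C, D, E, F}: {D}⁺ ∩ {A, B, C, D, E, F} = {D, E}, not the whole set, so D -> E violates BCNF; decompose into {D, E} and {A, B, C, D, F}.
{D, E} is in BCNF.
Within {A, B, C, D, F}: {C}⁺ ∩ {A, B, C, D, F} = {C, D, F}, not the whole set, so C -> D, F violates BCNF; decompose into {C, D, F} and {A, B, C}.
{C, D, F} is in BCNF.
{A, B, C} is in BCNF.

{A, B, C}; {C, D, F}; {D, E}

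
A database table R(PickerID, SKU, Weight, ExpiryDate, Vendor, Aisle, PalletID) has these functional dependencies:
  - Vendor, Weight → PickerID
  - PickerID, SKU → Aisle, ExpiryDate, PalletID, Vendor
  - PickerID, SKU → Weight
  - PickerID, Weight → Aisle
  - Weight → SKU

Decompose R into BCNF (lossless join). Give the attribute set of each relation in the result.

Candidate keys of the original relation: {PickerID, SKU}, {PickerID, Weight}, {Vendor, Weight}.
In {Aisle, ExpiryDate, PalletID, PickerID, SKU, Vendor, Weight}, {Weight} is not a superkey ({Weight}⁺ restricted to this set is {SKU, Weight}), so split on Weight → SKU into {SKU, Weight} and {Aisle, ExpiryDate, PalletID, PickerID, Vendor, Weight}.
{SKU, Weight}: every determinant is a superkey — BCNF.
{Aisle, ExpiryDate, PalletID, PickerID, Vendor, Weight}: every determinant is a superkey — BCNF.

{Aisle, ExpiryDate, PalletID, PickerID, Vendor, Weight}; {SKU, Weight}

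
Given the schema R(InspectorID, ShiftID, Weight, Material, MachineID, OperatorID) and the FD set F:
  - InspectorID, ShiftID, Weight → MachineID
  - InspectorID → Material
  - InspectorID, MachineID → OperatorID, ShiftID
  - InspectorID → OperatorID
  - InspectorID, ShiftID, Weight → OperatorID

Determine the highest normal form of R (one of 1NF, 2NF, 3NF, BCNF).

1NF

Candidate keys: {InspectorID, MachineID, Weight}, {InspectorID, ShiftID, Weight}. Prime attributes: {InspectorID, MachineID, ShiftID, Weight}.
For InspectorID → Material we have {InspectorID}⁺ = {InspectorID, Material, OperatorID}; {InspectorID} is not a superkey, so BCNF fails.
InspectorID → Material has non-prime {Material} on the right and a non-superkey on the left, so 3NF fails.
The proper key subset {InspectorID} of {InspectorID, MachineID, Weight} determines non-prime {Material, OperatorID}, so the relation is not even in 2NF.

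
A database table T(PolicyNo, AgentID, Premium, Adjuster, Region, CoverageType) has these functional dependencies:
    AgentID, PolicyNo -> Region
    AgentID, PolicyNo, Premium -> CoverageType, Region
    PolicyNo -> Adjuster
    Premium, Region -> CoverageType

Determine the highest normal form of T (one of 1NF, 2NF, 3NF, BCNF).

1NF

Candidate key: {AgentID, PolicyNo, Premium}. Prime attributes: {AgentID, PolicyNo, Premium}.
For AgentID, PolicyNo -> Region we have {AgentID, PolicyNo}⁺ = {Adjuster, AgentID, PolicyNo, Region}; {AgentID, PolicyNo} is not a superkey, so BCNF fails.
AgentID, PolicyNo -> Region determines the non-prime attribute {Region} from a non-superkey — 3NF is violated.
Since {PolicyNo} ⊂ {AgentID, PolicyNo, Premium} and {PolicyNo}⁺ ⊇ {Adjuster} with {Adjuster} non-prime, there is a partial dependency; 2NF fails.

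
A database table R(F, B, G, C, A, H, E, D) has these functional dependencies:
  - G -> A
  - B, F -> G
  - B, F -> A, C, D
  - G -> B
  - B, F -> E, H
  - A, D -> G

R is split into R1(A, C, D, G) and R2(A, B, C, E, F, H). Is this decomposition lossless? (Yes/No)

No

Common attributes: {A, C}; their closure is {A, C}.
R1 ⊄ {A, C} and R2 ⊄ {A, C}, so the split is lossy.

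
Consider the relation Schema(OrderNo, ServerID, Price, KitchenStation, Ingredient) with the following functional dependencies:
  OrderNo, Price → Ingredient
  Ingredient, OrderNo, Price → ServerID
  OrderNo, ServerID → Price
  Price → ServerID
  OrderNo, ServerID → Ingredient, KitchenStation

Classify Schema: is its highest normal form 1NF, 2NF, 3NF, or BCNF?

Candidate keys: {OrderNo, Price}, {OrderNo, ServerID}. Prime attributes: {OrderNo, Price, ServerID}.
For Price → ServerID we have {Price}⁺ = {Price, ServerID}; {Price} is not a superkey, so BCNF fails.
Since {ServerID} ⊆ prime attributes and every other non-superkey FD also has a prime right side, the schema is in 3NF.

3NF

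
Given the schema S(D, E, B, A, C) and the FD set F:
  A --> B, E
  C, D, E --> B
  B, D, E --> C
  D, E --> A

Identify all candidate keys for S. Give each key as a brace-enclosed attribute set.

{A, D}, {D, E}

Attributes never on any right-hand side: {D} — every candidate key must contain it.
Closure of {A, D} is {A, B, C, D, E}, the whole schema; {A, D} is a candidate key.
Closure of {D, E} is {A, B, C, D, E}, the whole schema; {D, E} is a candidate key.
No proper subset of any of these is a key, and no other minimal superkey exists.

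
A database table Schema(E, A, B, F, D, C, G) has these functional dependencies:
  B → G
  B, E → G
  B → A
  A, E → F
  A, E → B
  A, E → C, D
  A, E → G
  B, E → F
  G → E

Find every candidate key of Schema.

{A, E}, {A, G}, {B}

{B}⁺ = {A, B, C, D, E, F, G} — all of the relation — so {B} is a candidate key.
{A, E}⁺ = {A, B, C, D, E, F, G} — all of the relation — so {A, E} is a candidate key.
{A, G}⁺ = {A, B, C, D, E, F, G} — all of the relation — so {A, G} is a candidate key.
These are minimal and exhaustive — every other superkey contains one of them.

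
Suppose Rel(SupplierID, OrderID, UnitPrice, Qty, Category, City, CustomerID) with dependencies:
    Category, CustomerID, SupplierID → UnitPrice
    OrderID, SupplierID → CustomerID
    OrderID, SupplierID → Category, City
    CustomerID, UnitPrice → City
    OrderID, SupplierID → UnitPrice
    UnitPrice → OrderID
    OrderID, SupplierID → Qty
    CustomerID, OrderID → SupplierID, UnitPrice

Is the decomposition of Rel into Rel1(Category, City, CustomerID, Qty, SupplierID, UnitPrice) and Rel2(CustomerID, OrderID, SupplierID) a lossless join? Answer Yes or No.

No

Common attributes: {CustomerID, SupplierID}; their closure is {CustomerID, SupplierID}.
Rel1 ⊄ {CustomerID, SupplierID} and Rel2 ⊄ {CustomerID, SupplierID}, so the split is lossy.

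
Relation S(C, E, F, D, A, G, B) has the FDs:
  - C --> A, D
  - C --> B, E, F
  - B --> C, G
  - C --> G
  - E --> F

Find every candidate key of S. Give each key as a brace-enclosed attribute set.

{B}, {C}

{B}⁺ = {A, B, C, D, E, F, G} — all of the relation — so {B} is a candidate key.
{C}⁺ = {A, B, C, D, E, F, G} — all of the relation — so {C} is a candidate key.
Any other superkey properly contains one of these, so there are no further candidate keys.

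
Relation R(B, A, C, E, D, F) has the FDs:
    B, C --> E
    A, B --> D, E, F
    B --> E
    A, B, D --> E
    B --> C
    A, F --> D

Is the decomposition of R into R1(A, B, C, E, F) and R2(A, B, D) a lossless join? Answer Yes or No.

Yes

R1 ∩ R2 = {A, B}; its closure under F is {A, B, C, D, E, F}.
This includes all of R1, so the common attributes are a superkey of R1 — the join is lossless.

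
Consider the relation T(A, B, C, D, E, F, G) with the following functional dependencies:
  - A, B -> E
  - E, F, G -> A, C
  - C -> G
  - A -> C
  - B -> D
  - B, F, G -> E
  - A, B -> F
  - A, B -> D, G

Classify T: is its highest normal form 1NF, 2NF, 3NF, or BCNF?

Candidate keys: {A, B}, {B, C, F}, {B, F, G}. Prime attributes: {A, B, C, F, G}.
For E, F, G -> A, C we have {E, F, G}⁺ = {A, C, E, F, G}; {E, F, G} is not a superkey, so BCNF fails.
B -> D has non-prime {D} on the right and a non-superkey on the left, so 3NF fails.
The proper key subset {B} of {A, B} determines non-prime {D}, so the relation is not even in 2NF.

1NF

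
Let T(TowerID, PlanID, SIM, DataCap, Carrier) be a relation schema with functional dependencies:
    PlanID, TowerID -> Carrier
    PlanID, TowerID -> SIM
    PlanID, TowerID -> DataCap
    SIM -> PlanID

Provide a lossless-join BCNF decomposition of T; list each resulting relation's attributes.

{Carrier, DataCap, SIM, TowerID}; {PlanID, SIM}

Candidate keys of the original relation: {PlanID, TowerID}, {SIM, TowerID}.
Within {Carrier, DataCap, PlanID, SIM, TowerID}: {SIM}⁺ ∩ {Carrier, DataCap, PlanID, SIM, TowerID} = {PlanID, SIM}, not the whole set, so SIM -> PlanID violates BCNF; decompose into {PlanID, SIM} and {Carrier, DataCap, SIM, TowerID}.
{PlanID, SIM}: every determinant is a superkey — BCNF.
{Carrier, DataCap, SIM, TowerID}: every determinant is a superkey — BCNF.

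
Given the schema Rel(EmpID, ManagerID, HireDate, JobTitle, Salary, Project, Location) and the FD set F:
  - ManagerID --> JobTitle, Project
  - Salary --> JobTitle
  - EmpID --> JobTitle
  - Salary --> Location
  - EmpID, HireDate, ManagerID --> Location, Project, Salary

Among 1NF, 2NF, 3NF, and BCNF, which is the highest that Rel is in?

1NF

Candidate key: {EmpID, HireDate, ManagerID}. Prime attributes: {EmpID, HireDate, ManagerID}.
For ManagerID --> JobTitle, Project we have {ManagerID}⁺ = {JobTitle, ManagerID, Project}; {ManagerID} is not a superkey, so BCNF fails.
ManagerID --> JobTitle, Project has non-prime {JobTitle, Project} on the right and a non-superkey on the left, so 3NF fails.
The proper key subset {EmpID} of {EmpID, HireDate, ManagerID} determines non-prime {JobTitle}, so the relation is not even in 2NF.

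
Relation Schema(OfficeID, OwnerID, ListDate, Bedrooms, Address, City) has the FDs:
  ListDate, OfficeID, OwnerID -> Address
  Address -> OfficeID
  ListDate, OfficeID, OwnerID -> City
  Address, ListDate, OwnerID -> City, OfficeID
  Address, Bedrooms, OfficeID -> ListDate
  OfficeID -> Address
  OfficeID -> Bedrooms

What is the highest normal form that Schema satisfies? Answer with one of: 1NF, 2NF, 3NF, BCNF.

Candidate keys: {Address, OwnerID}, {OfficeID, OwnerID}. Prime attributes: {Address, OfficeID, OwnerID}.
Address -> OfficeID: {Address}⁺ = {Address, Bedrooms, ListDate, OfficeID}, which is not all of the attributes, so the left side is not a superkey — BCNF is violated.
Address, Bedrooms, OfficeID -> ListDate has non-prime {ListDate} on the right and a non-superkey on the left, so 3NF fails.
The proper key subset {Address} of {Address, OwnerID} determines non-prime {Bedrooms, ListDate}, so the relation is not even in 2NF.

1NF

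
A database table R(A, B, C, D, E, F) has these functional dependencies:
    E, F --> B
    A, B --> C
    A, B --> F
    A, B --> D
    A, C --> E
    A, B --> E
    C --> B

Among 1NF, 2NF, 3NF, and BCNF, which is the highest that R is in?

Candidate keys: {A, B}, {A, C}, {A, E, F}. Prime attributes: {A, B, C, E, F}.
For E, F --> B we have {E, F}⁺ = {B, E, F}; {E, F} is not a superkey, so BCNF fails.
But every attribute on its right side ({B}) is prime, and the same holds for every other non-superkey FD, so 3NF still holds.

3NF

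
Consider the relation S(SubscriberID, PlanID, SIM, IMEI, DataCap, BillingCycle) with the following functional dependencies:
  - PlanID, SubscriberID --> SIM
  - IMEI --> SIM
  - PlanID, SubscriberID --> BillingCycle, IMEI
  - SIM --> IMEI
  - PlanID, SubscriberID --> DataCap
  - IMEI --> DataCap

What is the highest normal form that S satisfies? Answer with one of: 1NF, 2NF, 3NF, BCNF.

2NF

Candidate key: {PlanID, SubscriberID}. Prime attributes: {PlanID, SubscriberID}.
IMEI --> SIM breaks BCNF: {IMEI}⁺ = {DataCap, IMEI, SIM}, so {IMEI} is not a superkey.
IMEI --> SIM determines the non-prime attribute {SIM} from a non-superkey — 3NF is violated.
Checking every proper subset of each key, none determines a non-prime attribute — 2NF is satisfied.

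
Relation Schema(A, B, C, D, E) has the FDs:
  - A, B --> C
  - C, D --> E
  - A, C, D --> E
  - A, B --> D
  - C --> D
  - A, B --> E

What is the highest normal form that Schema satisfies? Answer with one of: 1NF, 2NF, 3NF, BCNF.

2NF

Candidate key: {A, B}. Prime attributes: {A, B}.
For C, D --> E we have {C, D}⁺ = {C, D, E}; {C, D} is not a superkey, so BCNF fails.
C, D --> E determines the non-prime attribute {E} from a non-superkey — 3NF is violated.
No non-prime attribute depends on a proper subset of any candidate key, so 2NF holds.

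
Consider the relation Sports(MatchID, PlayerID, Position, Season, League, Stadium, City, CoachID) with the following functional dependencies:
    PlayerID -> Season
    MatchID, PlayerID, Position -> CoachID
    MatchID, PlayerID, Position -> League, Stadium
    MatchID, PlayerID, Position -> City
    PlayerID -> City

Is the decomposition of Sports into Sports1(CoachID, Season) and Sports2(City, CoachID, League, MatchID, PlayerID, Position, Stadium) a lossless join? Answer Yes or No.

Sports1 ∩ Sports2 = {CoachID}; its closure under F is {CoachID}.
The closure covers neither Sports1 nor Sports2 entirely; the join is not lossless.

No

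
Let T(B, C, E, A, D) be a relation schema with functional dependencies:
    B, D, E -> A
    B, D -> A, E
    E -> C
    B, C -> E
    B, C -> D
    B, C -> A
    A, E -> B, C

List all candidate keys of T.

{A, E} is a candidate key since {A, E}⁺ = {A, B, C, D, E} covers every attribute.
{B, C} is a candidate key since {B, C}⁺ = {A, B, C, D, E} covers every attribute.
{B, D} is a candidate key since {B, D}⁺ = {A, B, C, D, E} covers every attribute.
{B, E} is a candidate key since {B, E}⁺ = {A, B, C, D, E} covers every attribute.
No proper subset of any of these is a key, and no other minimal superkey exists.

{A, E}, {B, C}, {B, D}, {B, E}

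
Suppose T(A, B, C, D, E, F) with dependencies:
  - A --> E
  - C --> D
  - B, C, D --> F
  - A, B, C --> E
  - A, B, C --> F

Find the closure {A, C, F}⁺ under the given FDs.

{A, C, D, E, F}

Start with {A, C, F}.
A --> E applies; add {E} → now {A, C, E, F}.
C --> D applies; add {D} → now {A, C, D, E, F}.
No further FD applies.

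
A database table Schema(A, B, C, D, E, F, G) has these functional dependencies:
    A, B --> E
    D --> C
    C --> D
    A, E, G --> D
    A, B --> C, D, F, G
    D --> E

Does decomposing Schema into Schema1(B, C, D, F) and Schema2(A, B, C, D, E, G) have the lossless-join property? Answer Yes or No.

No

Schema1 ∩ Schema2 = {B, C, D}; its closure under F is {B, C, D, E}.
Neither Schema1 nor Schema2 is contained in that closure, so the decomposition is lossy.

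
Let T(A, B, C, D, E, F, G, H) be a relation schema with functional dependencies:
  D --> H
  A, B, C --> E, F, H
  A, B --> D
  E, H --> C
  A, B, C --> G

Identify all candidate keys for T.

Attributes never on any right-hand side: {A, B} — every candidate key must contain all of them.
{A, B, C}⁺ = {A, B, C, D, E, F, G, H} — all of the relation — so {A, B, C} is a candidate key.
{A, B, E}⁺ = {A, B, C, D, E, F, G, H} — all of the relation — so {A, B, E} is a candidate key.
These are minimal and exhaustive — every other superkey contains one of them.

{A, B, C}, {A, B, E}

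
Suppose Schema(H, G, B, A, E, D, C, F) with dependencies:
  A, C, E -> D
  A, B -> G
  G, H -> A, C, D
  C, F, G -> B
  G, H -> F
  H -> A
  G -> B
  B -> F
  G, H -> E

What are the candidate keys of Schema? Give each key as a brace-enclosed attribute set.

{H} never appears on the right of any FD, so every key must include it.
{B, H} is a candidate key since {B, H}⁺ = {A, B, C, D, E, F, G, H} covers every attribute.
{G, H} is a candidate key since {G, H}⁺ = {A, B, C, D, E, F, G, H} covers every attribute.
These are minimal and exhaustive — every other superkey contains one of them.

{B, H}, {G, H}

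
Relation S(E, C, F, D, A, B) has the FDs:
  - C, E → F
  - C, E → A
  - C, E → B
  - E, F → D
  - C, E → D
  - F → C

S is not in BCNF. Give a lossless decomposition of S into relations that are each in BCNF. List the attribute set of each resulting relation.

{A, B, D, E, F}; {C, F}

Candidate keys of the original relation: {C, E}, {E, F}.
In {A, B, C, D, E, F}, {F} is not a superkey ({F}⁺ restricted to this set is {C, F}), so split on F → C into {C, F} and {A, B, D, E, F}.
{C, F}: every determinant is a superkey — BCNF.
{A, B, D, E, F}: every determinant is a superkey — BCNF.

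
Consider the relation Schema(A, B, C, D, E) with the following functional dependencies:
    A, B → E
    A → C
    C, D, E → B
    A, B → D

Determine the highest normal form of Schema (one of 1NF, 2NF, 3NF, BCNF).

1NF

Candidate keys: {A, B}, {A, D, E}. Prime attributes: {A, B, D, E}.
A → C breaks BCNF: {A}⁺ = {A, C}, so {A} is not a superkey.
A → C determines the non-prime attribute {C} from a non-superkey — 3NF is violated.
{A} is a proper subset of the key {A, B}, and {A}⁺ contains the non-prime attribute {C} — a partial dependency, so 2NF is violated.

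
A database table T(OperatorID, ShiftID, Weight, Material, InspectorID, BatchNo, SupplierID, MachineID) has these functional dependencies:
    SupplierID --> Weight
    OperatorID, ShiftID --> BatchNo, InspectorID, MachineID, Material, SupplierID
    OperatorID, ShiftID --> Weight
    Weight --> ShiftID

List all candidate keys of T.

{OperatorID, ShiftID}, {OperatorID, SupplierID}, {OperatorID, Weight}

No FD produces {OperatorID}, so it must be in every candidate key.
{OperatorID, ShiftID} is a candidate key since {OperatorID, ShiftID}⁺ = {BatchNo, InspectorID, MachineID, Material, OperatorID, ShiftID, SupplierID, Weight} covers every attribute.
{OperatorID, SupplierID} is a candidate key since {OperatorID, SupplierID}⁺ = {BatchNo, InspectorID, MachineID, Material, OperatorID, ShiftID, SupplierID, Weight} covers every attribute.
{OperatorID, Weight} is a candidate key since {OperatorID, Weight}⁺ = {BatchNo, InspectorID, MachineID, Material, OperatorID, ShiftID, SupplierID, Weight} covers every attribute.
Any other superkey properly contains one of these, so there are no further candidate keys.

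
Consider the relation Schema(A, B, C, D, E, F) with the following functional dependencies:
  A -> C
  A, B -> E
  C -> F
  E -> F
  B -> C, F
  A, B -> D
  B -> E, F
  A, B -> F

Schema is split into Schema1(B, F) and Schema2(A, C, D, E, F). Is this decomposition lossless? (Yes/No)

No

Schema1 ∩ Schema2 = {F}; its closure under F is {F}.
The closure covers neither Schema1 nor Schema2 entirely; the join is not lossless.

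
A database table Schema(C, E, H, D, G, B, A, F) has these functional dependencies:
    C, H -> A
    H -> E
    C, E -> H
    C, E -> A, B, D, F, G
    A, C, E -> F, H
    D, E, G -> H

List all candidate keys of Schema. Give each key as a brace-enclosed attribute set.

{C, E}, {C, H}

Attributes never on any right-hand side: {C} — every candidate key must contain it.
{C, E}⁺ = {A, B, C, D, E, F, G, H}, which is every attribute, so {C, E} is a candidate key.
{C, H}⁺ = {A, B, C, D, E, F, G, H}, which is every attribute, so {C, H} is a candidate key.
No proper subset of any of these is a key, and no other minimal superkey exists.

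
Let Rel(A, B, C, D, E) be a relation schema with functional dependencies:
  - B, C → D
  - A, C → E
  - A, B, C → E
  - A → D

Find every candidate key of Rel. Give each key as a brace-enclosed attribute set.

{A, B, C}

{A, B, C} never appear on the right of any FD, so every key must include all of them.
{A, B, C}⁺ = {A, B, C, D, E} — all of the relation — so {A, B, C} is a candidate key.
No smaller or unrelated set reaches every attribute, so there are no other keys.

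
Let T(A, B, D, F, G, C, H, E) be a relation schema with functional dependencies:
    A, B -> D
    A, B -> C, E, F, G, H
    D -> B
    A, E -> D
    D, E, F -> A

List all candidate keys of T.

{A, B}, {A, D}, {A, E}, {D, E, F}

{A, B}⁺ = {A, B, C, D, E, F, G, H} — all of the relation — so {A, B} is a candidate key.
{A, D}⁺ = {A, B, C, D, E, F, G, H} — all of the relation — so {A, D} is a candidate key.
{A, E}⁺ = {A, B, C, D, E, F, G, H} — all of the relation — so {A, E} is a candidate key.
{D, E, F}⁺ = {A, B, C, D, E, F, G, H} — all of the relation — so {D, E, F} is a candidate key.
These are minimal and exhaustive — every other superkey contains one of them.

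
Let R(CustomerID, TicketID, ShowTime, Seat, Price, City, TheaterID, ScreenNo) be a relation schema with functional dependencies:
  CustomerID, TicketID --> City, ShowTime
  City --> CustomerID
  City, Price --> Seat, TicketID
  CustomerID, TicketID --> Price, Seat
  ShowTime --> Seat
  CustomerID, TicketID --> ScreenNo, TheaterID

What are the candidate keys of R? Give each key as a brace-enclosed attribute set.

{City, Price}, {City, TicketID}, {CustomerID, TicketID}

{City, Price}⁺ = {City, CustomerID, Price, ScreenNo, Seat, ShowTime, TheaterID, TicketID}, which is every attribute, so {City, Price} is a candidate key.
{City, TicketID}⁺ = {City, CustomerID, Price, ScreenNo, Seat, ShowTime, TheaterID, TicketID}, which is every attribute, so {City, TicketID} is a candidate key.
{CustomerID, TicketID}⁺ = {City, CustomerID, Price, ScreenNo, Seat, ShowTime, TheaterID, TicketID}, which is every attribute, so {CustomerID, TicketID} is a candidate key.
These are minimal and exhaustive — every other superkey contains one of them.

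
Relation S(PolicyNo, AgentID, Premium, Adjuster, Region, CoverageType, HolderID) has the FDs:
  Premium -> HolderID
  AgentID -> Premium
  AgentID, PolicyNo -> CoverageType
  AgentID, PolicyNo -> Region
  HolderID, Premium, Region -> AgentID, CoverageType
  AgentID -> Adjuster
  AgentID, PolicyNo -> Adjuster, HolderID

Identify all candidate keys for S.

Attributes never on any right-hand side: {PolicyNo} — every candidate key must contain it.
{AgentID, PolicyNo}⁺ = {Adjuster, AgentID, CoverageType, HolderID, PolicyNo, Premium, Region}, which is every attribute, so {AgentID, PolicyNo} is a candidate key.
{PolicyNo, Premium, Region}⁺ = {Adjuster, AgentID, CoverageType, HolderID, PolicyNo, Premium, Region}, which is every attribute, so {PolicyNo, Premium, Region} is a candidate key.
These are minimal and exhaustive — every other superkey contains one of them.

{AgentID, PolicyNo}, {PolicyNo, Premium, Region}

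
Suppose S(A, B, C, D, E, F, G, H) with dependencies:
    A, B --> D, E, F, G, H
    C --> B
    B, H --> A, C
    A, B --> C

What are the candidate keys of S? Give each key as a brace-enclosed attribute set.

{A, B}⁺ = {A, B, C, D, E, F, G, H}, which is every attribute, so {A, B} is a candidate key.
{A, C}⁺ = {A, B, C, D, E, F, G, H}, which is every attribute, so {A, C} is a candidate key.
{B, H}⁺ = {A, B, C, D, E, F, G, H}, which is every attribute, so {B, H} is a candidate key.
{C, H}⁺ = {A, B, C, D, E, F, G, H}, which is every attribute, so {C, H} is a candidate key.
These are minimal and exhaustive — every other superkey contains one of them.

{A, B}, {A, C}, {B, H}, {C, H}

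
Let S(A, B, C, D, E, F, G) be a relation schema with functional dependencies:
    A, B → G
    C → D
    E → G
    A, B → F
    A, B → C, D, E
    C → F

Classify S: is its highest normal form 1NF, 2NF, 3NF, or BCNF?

2NF

Candidate key: {A, B}. Prime attributes: {A, B}.
C → D: {C}⁺ = {C, D, F}, which is not all of the attributes, so the left side is not a superkey — BCNF is violated.
C → D has non-prime {D} on the right and a non-superkey on the left, so 3NF fails.
No non-prime attribute depends on a proper subset of any candidate key, so 2NF holds.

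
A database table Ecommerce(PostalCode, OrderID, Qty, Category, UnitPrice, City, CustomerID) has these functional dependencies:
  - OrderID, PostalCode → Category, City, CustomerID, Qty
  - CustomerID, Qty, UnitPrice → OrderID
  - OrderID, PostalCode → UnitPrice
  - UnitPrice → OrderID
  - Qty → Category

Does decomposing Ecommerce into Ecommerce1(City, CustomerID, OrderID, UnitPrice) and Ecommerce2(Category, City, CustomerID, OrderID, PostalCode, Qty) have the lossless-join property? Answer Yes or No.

Common attributes: {City, CustomerID, OrderID}; their closure is {City, CustomerID, OrderID}.
The closure covers neither Ecommerce1 nor Ecommerce2 entirely; the join is not lossless.

No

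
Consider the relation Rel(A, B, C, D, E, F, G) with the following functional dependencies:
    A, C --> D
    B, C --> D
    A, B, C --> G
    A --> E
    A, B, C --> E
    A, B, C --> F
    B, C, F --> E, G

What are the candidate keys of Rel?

No FD produces {A, B, C}, so they must be in every candidate key.
{A, B, C}⁺ = {A, B, C, D, E, F, G} — all of the relation — so {A, B, C} is a candidate key.
No other minimal set has full closure, so this is the only candidate key.

{A, B, C}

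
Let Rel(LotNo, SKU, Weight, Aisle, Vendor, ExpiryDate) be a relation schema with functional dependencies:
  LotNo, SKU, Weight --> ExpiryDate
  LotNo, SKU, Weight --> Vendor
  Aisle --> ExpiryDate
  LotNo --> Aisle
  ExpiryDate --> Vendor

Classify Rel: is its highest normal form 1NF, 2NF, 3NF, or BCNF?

1NF

Candidate key: {LotNo, SKU, Weight}. Prime attributes: {LotNo, SKU, Weight}.
For Aisle --> ExpiryDate we have {Aisle}⁺ = {Aisle, ExpiryDate, Vendor}; {Aisle} is not a superkey, so BCNF fails.
Aisle --> ExpiryDate has non-prime {ExpiryDate} on the right and a non-superkey on the left, so 3NF fails.
{LotNo} is a proper subset of the key {LotNo, SKU, Weight}, and {LotNo}⁺ contains the non-prime attributes {Aisle, ExpiryDate, Vendor} — a partial dependency, so 2NF is violated.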